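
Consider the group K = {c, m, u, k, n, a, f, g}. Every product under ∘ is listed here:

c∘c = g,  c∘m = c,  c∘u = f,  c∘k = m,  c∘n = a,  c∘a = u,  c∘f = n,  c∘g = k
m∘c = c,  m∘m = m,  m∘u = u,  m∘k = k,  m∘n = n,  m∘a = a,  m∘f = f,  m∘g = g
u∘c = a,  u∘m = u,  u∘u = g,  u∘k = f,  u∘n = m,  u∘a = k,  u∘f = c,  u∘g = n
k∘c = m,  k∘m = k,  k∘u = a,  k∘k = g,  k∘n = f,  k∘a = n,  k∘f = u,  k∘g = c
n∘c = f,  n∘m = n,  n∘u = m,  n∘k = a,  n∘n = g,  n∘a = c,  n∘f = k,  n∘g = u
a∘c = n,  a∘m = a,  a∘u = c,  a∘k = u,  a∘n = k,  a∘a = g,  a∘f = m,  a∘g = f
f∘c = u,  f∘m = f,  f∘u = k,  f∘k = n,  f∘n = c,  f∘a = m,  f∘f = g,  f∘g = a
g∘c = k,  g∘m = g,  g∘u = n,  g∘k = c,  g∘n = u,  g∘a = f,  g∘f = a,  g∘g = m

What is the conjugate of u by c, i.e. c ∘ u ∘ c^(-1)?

n

The identity is m. In row c, the entry m sits in column k, so c^(-1) = k.
c ∘ u = f
f ∘ k = n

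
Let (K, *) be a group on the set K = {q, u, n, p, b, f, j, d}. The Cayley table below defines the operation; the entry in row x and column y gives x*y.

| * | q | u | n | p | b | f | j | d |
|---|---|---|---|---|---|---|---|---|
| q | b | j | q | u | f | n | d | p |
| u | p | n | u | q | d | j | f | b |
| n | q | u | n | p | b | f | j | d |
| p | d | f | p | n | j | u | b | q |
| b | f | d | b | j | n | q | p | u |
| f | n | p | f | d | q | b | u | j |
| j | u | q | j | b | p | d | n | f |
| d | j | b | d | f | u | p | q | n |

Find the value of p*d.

q

Read row p, column d: p*d = q.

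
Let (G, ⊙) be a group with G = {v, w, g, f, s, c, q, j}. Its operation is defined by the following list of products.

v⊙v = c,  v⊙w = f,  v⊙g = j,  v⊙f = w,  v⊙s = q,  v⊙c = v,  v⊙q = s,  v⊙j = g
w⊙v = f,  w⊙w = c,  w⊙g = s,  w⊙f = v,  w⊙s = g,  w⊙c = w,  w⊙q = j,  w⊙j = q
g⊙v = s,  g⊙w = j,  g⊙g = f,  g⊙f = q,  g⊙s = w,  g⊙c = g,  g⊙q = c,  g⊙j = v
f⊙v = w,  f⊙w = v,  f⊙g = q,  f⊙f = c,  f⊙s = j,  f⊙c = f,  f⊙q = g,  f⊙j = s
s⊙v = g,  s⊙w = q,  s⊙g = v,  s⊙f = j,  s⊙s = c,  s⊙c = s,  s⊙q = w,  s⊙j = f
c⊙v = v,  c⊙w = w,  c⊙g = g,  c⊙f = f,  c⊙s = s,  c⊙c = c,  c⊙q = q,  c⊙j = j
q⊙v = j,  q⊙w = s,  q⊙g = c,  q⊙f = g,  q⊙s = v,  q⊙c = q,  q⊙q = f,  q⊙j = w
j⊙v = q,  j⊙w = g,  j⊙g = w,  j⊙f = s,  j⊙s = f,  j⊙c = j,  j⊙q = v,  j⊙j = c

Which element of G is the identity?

The identity e satisfies e ⊙ x = x for all x, so its row in the table reproduces the column headers.
Row c reads: v, w, g, f, s, c, q, j — exactly the header order. So c is the identity.

c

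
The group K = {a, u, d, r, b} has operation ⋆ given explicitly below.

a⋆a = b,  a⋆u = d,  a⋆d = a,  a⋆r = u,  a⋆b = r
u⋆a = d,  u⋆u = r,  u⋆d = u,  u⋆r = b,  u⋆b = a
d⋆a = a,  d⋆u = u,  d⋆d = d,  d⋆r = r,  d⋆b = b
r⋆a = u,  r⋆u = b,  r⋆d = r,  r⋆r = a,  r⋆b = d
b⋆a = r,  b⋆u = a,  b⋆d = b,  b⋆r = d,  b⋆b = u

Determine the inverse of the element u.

First locate the identity: row d matches the header, so d is the identity.
Scan row u for d: u ⋆ a = d. Hence u^(-1) = a.

a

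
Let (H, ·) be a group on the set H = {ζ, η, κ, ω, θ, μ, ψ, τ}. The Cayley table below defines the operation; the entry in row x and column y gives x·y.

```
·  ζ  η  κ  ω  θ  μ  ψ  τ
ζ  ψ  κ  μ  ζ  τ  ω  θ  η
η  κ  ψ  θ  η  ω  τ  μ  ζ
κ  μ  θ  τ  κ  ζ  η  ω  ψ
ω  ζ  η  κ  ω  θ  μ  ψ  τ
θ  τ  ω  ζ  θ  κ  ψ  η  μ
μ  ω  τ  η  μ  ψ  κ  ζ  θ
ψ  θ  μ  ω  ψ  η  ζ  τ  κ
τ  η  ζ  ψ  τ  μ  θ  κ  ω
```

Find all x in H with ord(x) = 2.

Identity is ω. Compute the order of each non-identity element by repeated multiplication:
  ζ: ζ → ψ → θ → τ → η → κ → μ → ω  (order 8)
  η: η → ψ → μ → τ → ζ → κ → θ → ω  (order 8)
  κ: κ → τ → ψ → ω  (order 4)
  θ: θ → κ → ζ → τ → μ → ψ → η → ω  (order 8)
  μ: μ → κ → η → τ → θ → ψ → ζ → ω  (order 8)
  ψ: ψ → τ → κ → ω  (order 4)
  τ: τ → ω  (order 2)
Elements of order 2: {τ}.
(Structurally, H here is isomorphic to the cyclic group Z_8.)

{τ}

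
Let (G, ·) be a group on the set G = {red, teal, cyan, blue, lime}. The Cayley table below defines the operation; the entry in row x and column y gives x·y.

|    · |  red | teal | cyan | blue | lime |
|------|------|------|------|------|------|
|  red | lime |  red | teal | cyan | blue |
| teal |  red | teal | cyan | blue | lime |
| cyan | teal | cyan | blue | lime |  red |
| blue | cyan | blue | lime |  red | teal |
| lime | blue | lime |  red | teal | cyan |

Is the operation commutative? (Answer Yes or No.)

Yes

Check whether the table is symmetric across its main diagonal.
Every entry (row x, col y) equals the entry (row y, col x), so G is abelian.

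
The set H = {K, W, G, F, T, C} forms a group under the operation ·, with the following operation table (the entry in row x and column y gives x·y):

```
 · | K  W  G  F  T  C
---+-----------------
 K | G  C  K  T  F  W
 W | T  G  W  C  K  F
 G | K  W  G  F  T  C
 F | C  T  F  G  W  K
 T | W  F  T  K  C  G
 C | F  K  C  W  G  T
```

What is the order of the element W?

The identity element is G (its row matches the header).
W^1 = W
W^2 = W·W = G
The first power of W equal to the identity is W^2, so ord(W) = 2.

2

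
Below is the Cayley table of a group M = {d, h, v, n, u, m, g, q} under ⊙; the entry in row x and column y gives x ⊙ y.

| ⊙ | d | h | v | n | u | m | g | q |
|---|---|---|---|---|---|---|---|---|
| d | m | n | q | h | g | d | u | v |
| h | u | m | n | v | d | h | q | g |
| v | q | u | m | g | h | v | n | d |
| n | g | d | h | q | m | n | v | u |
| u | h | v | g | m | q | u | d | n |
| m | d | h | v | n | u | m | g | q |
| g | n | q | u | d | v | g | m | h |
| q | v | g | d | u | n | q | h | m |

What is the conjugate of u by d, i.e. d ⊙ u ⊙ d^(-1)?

The identity is m. In row d, the entry m sits in column d, so d^(-1) = d.
d ⊙ u = g
g ⊙ d = n

n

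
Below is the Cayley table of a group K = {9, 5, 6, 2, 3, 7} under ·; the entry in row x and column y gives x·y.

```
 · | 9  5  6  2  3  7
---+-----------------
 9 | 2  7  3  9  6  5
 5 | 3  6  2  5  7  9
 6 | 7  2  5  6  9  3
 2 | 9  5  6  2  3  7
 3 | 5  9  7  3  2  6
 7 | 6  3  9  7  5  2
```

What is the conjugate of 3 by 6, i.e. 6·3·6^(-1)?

7

The identity is 2. In row 6, the entry 2 sits in column 5, so 6^(-1) = 5.
6·3 = 9
9·5 = 7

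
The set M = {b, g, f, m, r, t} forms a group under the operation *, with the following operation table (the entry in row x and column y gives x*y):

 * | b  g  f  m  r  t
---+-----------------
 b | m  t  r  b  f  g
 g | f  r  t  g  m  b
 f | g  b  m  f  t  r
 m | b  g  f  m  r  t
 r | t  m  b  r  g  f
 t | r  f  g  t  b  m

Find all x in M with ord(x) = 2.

{b, f, t}

Identity is m. Compute the order of each non-identity element by repeated multiplication:
  b: b → m  (order 2)
  g: g → r → m  (order 3)
  f: f → m  (order 2)
  r: r → g → m  (order 3)
  t: t → m  (order 2)
Elements of order 2: {b, f, t}.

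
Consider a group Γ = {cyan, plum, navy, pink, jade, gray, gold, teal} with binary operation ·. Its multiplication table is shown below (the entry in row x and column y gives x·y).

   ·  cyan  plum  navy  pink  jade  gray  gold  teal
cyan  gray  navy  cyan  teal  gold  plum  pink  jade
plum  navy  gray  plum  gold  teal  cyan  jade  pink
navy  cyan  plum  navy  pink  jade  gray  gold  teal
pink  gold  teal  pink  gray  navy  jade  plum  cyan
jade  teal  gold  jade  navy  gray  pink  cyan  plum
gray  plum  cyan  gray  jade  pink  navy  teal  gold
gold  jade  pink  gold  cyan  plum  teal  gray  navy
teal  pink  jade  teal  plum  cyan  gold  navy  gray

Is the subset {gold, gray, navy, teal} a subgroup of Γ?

Yes

{gold, gray, navy, teal} contains the identity navy.
Checking products: every product of two elements of {gold, gray, navy, teal} (read from the table) lies in {gold, gray, navy, teal}, so the set is closed.
In a finite group, a nonempty closed subset is a subgroup. So {gold, gray, navy, teal} ≤ Γ.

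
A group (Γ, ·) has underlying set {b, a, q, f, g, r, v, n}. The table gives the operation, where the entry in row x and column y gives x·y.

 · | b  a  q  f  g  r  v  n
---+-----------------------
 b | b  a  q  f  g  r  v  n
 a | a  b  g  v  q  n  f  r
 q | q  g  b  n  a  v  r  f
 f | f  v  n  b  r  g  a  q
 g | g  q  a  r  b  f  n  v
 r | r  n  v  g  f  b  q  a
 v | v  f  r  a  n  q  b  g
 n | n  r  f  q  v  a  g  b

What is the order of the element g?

The identity element is b (its row matches the header).
g^1 = g
g^2 = g·g = b
The first power of g equal to the identity is g^2, so ord(g) = 2.

2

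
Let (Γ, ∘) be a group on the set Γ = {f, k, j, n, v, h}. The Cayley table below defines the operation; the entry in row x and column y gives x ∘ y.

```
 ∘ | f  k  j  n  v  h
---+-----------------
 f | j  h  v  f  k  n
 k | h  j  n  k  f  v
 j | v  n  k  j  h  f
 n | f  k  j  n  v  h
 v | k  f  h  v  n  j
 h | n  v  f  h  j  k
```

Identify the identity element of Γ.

The identity e satisfies e ∘ x = x for all x, so its row in the table reproduces the column headers.
Row n reads: f, k, j, n, v, h — exactly the header order. So n is the identity.
(Structurally, Γ here is isomorphic to the cyclic group Z_6.)

n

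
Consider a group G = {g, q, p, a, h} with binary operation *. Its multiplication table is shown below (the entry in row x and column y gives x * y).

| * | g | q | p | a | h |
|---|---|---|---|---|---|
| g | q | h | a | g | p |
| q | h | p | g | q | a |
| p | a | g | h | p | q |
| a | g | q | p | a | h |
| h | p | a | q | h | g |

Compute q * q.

Read row q, column q: q * q = p.

p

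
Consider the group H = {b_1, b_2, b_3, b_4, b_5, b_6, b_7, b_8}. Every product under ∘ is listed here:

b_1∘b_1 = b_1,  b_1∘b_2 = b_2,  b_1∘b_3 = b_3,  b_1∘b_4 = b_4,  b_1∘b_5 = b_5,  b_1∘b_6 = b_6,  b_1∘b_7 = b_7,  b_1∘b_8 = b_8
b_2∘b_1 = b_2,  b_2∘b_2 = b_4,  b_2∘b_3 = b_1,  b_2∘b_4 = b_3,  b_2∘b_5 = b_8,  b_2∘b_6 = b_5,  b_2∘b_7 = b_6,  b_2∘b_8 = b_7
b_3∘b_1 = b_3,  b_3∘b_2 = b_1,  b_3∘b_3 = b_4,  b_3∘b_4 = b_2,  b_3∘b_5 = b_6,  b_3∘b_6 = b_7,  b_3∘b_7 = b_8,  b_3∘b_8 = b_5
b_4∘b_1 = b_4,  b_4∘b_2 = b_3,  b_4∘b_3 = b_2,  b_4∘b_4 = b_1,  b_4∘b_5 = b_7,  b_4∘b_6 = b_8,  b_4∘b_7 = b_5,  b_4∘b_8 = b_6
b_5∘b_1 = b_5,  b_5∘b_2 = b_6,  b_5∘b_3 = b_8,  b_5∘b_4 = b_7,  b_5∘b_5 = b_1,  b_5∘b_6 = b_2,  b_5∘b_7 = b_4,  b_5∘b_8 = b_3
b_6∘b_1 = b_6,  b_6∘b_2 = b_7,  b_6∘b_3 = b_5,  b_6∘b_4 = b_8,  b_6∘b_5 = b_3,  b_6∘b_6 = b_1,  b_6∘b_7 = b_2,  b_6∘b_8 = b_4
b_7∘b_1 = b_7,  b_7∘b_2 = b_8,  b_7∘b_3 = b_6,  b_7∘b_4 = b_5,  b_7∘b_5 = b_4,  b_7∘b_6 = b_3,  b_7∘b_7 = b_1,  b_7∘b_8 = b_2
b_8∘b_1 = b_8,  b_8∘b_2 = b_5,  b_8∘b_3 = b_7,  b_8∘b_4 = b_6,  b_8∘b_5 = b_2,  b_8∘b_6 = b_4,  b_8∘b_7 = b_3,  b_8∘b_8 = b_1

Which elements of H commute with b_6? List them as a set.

Compare row b_6 with column b_6 entry by entry.
b_4 ∘ b_6 = b_8 = b_6 ∘ b_4, so b_4 commutes with b_6.
b_7 ∘ b_6 = b_3 but b_6 ∘ b_7 = b_2, so b_7 does not.
Collecting the elements that commute with b_6: C(b_6) = {b_1, b_4, b_6, b_8}.

{b_1, b_4, b_6, b_8}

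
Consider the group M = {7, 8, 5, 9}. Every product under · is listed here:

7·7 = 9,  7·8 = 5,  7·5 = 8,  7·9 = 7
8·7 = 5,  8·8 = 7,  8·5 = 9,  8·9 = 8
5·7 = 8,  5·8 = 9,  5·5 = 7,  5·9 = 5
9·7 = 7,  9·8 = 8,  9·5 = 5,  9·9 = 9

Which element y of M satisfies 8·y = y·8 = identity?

5

First locate the identity: row 9 matches the header, so 9 is the identity.
Scan row 8 for 9: 8·5 = 9. Hence 8^(-1) = 5.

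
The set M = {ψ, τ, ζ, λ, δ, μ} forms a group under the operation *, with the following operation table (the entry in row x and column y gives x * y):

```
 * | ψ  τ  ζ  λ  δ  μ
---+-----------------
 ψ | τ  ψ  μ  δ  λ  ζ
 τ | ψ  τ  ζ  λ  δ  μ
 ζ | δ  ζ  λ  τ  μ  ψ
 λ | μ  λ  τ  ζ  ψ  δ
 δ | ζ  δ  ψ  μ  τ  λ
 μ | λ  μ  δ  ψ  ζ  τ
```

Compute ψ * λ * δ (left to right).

ψ * λ = δ
δ * δ = τ

τ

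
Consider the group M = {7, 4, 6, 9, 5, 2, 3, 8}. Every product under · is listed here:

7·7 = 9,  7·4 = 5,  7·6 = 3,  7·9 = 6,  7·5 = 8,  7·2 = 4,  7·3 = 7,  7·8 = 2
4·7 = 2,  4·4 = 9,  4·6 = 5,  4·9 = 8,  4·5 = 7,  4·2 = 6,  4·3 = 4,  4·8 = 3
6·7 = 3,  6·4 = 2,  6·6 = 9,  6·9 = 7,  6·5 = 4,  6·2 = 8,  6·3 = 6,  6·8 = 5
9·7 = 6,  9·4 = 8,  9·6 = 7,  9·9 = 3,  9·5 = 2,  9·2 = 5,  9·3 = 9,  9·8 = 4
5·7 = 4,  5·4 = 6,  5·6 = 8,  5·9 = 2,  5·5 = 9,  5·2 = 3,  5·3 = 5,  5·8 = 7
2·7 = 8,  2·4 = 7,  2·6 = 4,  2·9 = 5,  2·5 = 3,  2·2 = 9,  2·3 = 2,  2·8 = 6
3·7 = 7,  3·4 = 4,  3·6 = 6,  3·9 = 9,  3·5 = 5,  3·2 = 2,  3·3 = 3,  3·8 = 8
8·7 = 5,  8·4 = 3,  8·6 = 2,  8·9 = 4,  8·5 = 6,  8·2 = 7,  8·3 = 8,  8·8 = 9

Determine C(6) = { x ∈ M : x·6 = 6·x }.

Compare row 6 with column 6 entry by entry.
7·6 = 3 = 6·7, so 7 commutes with 6.
2·6 = 4 but 6·2 = 8, so 2 does not.
Collecting the elements that commute with 6: C(6) = {3, 6, 7, 9}.

{3, 6, 7, 9}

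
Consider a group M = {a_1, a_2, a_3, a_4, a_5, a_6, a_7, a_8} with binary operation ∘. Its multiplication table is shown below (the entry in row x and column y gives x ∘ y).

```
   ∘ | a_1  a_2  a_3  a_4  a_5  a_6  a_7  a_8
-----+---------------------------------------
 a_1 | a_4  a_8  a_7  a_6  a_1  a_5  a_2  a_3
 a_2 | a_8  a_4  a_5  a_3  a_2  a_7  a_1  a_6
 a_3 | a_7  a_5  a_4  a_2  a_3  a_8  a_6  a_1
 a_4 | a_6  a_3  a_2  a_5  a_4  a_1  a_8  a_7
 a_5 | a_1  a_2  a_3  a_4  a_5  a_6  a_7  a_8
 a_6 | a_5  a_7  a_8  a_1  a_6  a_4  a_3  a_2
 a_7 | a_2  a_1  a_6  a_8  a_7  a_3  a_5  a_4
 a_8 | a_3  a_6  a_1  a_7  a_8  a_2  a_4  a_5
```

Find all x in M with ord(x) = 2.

Identity is a_5. Compute the order of each non-identity element by repeated multiplication:
  a_1: a_1 → a_4 → a_6 → a_5  (order 4)
  a_2: a_2 → a_4 → a_3 → a_5  (order 4)
  a_3: a_3 → a_4 → a_2 → a_5  (order 4)
  a_4: a_4 → a_5  (order 2)
  a_6: a_6 → a_4 → a_1 → a_5  (order 4)
  a_7: a_7 → a_5  (order 2)
  a_8: a_8 → a_5  (order 2)
Elements of order 2: {a_4, a_7, a_8}.
(Structurally, M here is isomorphic to Z_2 x Z_4.)

{a_4, a_7, a_8}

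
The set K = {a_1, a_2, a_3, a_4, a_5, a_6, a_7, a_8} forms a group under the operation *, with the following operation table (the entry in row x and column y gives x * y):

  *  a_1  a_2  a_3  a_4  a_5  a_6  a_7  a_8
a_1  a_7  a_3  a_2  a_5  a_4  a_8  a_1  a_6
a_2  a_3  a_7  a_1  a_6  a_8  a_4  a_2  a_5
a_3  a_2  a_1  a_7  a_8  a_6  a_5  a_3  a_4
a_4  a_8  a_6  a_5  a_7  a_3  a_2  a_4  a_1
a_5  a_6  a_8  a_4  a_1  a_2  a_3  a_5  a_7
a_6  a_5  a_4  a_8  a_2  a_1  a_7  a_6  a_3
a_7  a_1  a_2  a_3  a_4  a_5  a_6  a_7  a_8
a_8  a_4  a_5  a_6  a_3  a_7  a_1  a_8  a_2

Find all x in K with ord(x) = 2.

{a_1, a_2, a_3, a_4, a_6}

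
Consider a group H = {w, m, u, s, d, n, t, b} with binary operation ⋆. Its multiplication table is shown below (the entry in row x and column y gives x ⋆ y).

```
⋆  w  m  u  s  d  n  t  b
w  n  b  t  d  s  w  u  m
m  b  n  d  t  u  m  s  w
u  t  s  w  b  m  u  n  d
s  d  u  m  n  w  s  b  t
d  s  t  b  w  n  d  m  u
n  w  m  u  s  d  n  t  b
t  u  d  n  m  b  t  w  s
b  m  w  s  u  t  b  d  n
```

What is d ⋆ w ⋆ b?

d ⋆ w = s
s ⋆ b = t
(Structurally, H here is isomorphic to the dihedral group D_4.)

t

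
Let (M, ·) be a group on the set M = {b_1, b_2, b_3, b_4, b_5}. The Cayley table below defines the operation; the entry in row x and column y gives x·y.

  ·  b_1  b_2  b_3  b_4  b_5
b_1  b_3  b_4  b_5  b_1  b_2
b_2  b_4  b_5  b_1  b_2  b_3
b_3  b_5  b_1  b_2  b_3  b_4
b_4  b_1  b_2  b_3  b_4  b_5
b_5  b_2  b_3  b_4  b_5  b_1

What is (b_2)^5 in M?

b_2^1 = b_2
b_2^2 = b_2·b_2 = b_5
b_2^3 = b_5·b_2 = b_3
b_2^4 = b_3·b_2 = b_1
b_2^5 = b_1·b_2 = b_4

b_4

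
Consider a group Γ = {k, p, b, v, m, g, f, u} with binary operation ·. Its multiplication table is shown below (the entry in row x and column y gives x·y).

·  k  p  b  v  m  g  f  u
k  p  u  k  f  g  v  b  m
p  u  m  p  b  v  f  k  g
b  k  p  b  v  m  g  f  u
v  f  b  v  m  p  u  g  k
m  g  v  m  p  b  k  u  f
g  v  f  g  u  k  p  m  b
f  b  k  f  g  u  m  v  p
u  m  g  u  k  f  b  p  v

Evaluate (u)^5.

u^1 = u
u^2 = u·u = v
u^3 = v·u = k
u^4 = k·u = m
u^5 = m·u = f

f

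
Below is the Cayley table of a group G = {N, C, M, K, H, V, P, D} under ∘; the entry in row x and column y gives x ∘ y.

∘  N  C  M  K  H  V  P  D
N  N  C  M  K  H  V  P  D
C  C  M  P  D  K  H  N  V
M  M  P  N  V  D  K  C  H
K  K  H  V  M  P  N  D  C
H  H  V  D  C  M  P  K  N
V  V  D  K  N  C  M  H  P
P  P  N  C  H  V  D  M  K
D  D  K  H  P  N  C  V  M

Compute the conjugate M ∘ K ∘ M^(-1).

The identity is N. In row M, the entry N sits in column M, so M^(-1) = M.
M ∘ K = V
V ∘ M = K

K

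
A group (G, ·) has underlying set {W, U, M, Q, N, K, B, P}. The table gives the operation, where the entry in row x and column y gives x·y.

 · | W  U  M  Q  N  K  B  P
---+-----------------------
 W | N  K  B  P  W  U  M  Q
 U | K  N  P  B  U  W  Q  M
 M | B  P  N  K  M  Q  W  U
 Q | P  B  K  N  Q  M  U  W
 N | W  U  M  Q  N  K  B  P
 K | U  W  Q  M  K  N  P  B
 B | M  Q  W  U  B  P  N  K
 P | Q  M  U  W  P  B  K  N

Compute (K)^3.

K

K^1 = K
K^2 = K·K = N
K^3 = N·K = K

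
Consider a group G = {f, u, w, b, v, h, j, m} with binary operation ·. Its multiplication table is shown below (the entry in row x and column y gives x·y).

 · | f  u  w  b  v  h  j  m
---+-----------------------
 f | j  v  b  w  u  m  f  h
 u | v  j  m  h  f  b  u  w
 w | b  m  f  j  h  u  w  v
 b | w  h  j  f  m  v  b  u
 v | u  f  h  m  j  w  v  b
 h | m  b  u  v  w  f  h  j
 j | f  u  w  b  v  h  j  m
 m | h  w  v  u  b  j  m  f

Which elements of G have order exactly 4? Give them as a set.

Identity is j. Compute the order of each non-identity element by repeated multiplication:
  f: f → j  (order 2)
  u: u → j  (order 2)
  w: w → f → b → j  (order 4)
  b: b → f → w → j  (order 4)
  v: v → j  (order 2)
  h: h → f → m → j  (order 4)
  m: m → f → h → j  (order 4)
Elements of order 4: {b, h, m, w}.

{b, h, m, w}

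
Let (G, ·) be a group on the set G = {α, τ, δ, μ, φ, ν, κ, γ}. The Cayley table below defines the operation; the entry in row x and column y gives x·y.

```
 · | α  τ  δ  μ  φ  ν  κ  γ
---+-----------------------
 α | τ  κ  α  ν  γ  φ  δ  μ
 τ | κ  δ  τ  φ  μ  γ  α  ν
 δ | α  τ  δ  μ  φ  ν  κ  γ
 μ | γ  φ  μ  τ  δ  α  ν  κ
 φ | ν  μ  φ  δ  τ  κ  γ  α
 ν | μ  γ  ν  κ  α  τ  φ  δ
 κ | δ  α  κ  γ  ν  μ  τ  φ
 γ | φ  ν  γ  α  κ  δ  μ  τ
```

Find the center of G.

{δ, τ}

An element z is central iff its row equals its column in the table.
For ν: ν·φ = α ≠ κ = φ·ν, so ν ∉ Z.
Checking each element this way leaves Z(G) = {δ, τ}.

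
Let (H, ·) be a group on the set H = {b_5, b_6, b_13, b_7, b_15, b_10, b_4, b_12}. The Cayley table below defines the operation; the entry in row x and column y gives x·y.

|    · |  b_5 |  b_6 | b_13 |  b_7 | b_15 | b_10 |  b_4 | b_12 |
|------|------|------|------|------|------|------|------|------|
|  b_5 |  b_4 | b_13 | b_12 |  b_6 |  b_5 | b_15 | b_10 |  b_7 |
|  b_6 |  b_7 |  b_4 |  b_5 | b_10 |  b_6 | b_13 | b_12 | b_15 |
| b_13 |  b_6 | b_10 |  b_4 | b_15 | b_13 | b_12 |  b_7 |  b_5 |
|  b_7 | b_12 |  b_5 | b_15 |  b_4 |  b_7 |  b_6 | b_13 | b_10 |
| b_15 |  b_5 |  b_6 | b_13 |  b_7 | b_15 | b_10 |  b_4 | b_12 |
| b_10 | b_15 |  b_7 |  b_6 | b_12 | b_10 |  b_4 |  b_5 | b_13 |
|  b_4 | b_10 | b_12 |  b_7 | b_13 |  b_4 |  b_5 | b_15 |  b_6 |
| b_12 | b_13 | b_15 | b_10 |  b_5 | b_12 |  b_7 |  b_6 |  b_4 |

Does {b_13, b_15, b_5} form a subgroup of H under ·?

b_13·b_13 = b_4, which is not in {b_13, b_15, b_5}.
The subset is not closed under ·, so it is not a subgroup.

No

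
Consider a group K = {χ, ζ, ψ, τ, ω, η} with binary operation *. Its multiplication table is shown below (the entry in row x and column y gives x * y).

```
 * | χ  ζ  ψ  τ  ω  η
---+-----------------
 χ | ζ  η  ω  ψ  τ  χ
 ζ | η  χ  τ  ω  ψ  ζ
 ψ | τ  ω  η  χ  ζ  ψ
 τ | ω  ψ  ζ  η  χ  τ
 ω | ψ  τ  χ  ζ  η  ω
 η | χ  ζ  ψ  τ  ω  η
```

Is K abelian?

No

ζ * ψ = τ but ψ * ζ = ω.
Since ζ and ψ do not commute, K is not abelian.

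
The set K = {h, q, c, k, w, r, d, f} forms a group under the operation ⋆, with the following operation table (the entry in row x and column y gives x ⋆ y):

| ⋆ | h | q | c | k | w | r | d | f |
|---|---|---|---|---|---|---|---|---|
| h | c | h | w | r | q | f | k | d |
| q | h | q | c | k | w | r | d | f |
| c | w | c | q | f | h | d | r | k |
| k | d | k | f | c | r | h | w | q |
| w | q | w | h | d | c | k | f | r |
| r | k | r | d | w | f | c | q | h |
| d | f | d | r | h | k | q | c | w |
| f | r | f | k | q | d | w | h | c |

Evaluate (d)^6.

c

d^1 = d
d^2 = d ⋆ d = c
d^3 = c ⋆ d = r
d^4 = r ⋆ d = q
d^5 = q ⋆ d = d
d^6 = d ⋆ d = c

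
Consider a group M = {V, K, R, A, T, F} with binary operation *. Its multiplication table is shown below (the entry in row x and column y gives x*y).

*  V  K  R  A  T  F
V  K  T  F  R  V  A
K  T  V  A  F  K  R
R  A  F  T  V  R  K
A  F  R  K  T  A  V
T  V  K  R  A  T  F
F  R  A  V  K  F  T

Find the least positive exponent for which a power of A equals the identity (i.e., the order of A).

2

The identity element is T (its row matches the header).
A^1 = A
A^2 = A*A = T
The first power of A equal to the identity is A^2, so ord(A) = 2.
(Structurally, M here is isomorphic to the symmetric group S_3.)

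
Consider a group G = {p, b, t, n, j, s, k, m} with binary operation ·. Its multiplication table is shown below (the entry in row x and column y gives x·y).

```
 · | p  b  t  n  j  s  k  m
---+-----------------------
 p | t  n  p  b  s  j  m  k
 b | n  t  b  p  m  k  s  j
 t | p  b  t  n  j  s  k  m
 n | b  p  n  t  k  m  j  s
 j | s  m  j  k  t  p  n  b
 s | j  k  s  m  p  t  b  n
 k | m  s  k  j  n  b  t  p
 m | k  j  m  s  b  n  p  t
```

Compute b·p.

Read row b, column p: b·p = n.

n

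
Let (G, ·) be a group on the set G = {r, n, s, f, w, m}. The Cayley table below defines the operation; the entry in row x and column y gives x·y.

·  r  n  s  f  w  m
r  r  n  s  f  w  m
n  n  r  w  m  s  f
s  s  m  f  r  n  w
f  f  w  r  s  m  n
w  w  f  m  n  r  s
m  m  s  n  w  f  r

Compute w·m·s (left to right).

f

w·m = s
s·s = f
(Structurally, G here is isomorphic to the symmetric group S_3.)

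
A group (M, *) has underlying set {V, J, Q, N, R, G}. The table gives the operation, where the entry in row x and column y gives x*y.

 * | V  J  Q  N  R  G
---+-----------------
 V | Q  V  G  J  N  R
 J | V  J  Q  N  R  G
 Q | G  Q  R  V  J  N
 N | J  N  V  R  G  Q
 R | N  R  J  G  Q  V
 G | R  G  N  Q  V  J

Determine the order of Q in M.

The identity element is J (its row matches the header).
Q^1 = Q
Q^2 = Q*Q = R
Q^3 = R*Q = J
The first power of Q equal to the identity is Q^3, so ord(Q) = 3.

3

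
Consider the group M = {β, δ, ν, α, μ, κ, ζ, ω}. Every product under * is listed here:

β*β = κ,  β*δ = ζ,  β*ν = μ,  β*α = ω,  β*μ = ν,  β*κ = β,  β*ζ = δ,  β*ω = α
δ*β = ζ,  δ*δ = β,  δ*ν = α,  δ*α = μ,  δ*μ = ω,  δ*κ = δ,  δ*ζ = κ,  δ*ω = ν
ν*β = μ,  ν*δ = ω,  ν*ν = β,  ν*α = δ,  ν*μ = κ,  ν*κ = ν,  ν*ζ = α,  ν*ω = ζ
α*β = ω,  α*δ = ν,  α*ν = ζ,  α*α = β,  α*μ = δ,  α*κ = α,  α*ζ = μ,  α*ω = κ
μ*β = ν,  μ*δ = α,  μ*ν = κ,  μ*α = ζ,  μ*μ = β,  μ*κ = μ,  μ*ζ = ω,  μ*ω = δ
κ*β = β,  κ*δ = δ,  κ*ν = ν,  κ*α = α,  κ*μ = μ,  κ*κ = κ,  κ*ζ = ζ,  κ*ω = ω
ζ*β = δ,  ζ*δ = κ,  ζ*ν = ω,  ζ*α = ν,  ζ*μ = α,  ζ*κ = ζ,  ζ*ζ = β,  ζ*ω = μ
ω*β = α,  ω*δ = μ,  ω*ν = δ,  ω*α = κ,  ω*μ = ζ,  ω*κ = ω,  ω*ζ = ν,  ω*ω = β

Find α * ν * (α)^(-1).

The identity is κ. In row α, the entry κ sits in column ω, so α^(-1) = ω.
α * ν = ζ
ζ * ω = μ

μ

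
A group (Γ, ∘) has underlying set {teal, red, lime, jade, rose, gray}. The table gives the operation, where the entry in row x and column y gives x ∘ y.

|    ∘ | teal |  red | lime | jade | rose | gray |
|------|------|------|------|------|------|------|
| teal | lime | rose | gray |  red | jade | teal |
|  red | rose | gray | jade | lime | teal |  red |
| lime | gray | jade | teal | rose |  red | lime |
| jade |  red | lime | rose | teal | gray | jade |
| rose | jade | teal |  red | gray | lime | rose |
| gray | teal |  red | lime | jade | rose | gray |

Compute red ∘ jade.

Read row red, column jade: red ∘ jade = lime.

lime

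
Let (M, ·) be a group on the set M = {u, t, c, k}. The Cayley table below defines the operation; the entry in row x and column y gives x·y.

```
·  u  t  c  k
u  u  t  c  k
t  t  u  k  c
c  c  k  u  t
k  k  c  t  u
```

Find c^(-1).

c

First locate the identity: row u matches the header, so u is the identity.
Scan row c for u: c·c = u. Hence c^(-1) = c.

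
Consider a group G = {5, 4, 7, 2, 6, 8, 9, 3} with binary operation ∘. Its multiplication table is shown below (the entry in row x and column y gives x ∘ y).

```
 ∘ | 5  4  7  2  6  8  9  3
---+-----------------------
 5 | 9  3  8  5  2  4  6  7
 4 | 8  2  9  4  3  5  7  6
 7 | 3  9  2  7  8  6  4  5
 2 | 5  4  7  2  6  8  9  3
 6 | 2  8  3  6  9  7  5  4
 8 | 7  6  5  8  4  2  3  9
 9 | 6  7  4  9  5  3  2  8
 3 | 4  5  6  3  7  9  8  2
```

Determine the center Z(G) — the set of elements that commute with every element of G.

An element z is central iff its row equals its column in the table.
For 5: 5 ∘ 4 = 3 ≠ 8 = 4 ∘ 5, so 5 ∉ Z.
Checking each element this way leaves Z(G) = {2, 9}.
(Structurally, G here is isomorphic to the dihedral group D_4.)

{2, 9}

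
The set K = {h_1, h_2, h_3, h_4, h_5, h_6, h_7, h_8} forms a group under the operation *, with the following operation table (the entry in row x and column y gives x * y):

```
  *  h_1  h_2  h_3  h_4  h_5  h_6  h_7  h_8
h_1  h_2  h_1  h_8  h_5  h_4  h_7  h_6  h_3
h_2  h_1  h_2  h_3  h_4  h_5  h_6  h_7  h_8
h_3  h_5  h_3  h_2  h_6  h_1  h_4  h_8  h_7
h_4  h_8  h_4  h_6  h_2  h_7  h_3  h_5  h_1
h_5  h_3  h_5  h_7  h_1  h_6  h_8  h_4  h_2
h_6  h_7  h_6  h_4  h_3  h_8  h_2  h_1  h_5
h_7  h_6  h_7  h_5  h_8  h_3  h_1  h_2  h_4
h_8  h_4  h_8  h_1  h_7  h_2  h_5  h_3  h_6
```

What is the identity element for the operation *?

The identity e satisfies e * x = x for all x, so its row in the table reproduces the column headers.
Row h_2 reads: h_1, h_2, h_3, h_4, h_5, h_6, h_7, h_8 — exactly the header order. So h_2 is the identity.
(Structurally, K here is isomorphic to the dihedral group D_4.)

h_2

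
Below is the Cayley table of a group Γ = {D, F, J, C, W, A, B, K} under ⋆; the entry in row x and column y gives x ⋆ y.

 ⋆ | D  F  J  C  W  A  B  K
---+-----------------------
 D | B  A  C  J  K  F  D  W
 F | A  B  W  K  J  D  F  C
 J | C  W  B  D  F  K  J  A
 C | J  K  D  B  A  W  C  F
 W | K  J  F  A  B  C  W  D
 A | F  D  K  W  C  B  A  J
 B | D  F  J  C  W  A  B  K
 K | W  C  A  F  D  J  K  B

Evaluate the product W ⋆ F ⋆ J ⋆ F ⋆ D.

A

W ⋆ F = J
J ⋆ J = B
B ⋆ F = F
F ⋆ D = A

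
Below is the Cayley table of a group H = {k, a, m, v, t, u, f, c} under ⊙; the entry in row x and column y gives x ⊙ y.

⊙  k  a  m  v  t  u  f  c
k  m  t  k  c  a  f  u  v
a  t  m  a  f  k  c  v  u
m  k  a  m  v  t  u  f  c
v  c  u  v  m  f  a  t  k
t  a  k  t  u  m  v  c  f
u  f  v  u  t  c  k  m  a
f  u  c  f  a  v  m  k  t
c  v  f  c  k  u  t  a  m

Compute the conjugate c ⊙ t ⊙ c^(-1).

a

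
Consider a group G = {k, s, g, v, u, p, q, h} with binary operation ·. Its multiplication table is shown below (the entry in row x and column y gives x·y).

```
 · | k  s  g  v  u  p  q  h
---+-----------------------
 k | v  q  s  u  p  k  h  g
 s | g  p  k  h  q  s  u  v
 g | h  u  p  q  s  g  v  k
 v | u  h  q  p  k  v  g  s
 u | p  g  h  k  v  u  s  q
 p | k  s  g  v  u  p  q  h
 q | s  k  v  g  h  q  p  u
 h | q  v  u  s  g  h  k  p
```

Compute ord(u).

4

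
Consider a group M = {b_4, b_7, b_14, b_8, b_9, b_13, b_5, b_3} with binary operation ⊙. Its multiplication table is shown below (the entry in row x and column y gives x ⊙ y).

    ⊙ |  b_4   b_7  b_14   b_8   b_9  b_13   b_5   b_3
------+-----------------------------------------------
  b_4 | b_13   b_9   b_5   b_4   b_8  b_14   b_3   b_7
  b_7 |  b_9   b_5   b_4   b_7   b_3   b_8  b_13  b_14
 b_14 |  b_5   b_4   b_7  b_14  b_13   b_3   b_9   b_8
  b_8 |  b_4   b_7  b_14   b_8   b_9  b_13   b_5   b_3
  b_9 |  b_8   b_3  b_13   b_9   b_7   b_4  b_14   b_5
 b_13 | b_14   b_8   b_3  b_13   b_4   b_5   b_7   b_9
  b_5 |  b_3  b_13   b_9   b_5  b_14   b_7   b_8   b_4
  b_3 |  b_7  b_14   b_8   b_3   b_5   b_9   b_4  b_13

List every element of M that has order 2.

Identity is b_8. Compute the order of each non-identity element by repeated multiplication:
  b_4: b_4 → b_13 → b_14 → b_5 → b_3 → b_7 → b_9 → b_8  (order 8)
  b_7: b_7 → b_5 → b_13 → b_8  (order 4)
  b_14: b_14 → b_7 → b_4 → b_5 → b_9 → b_13 → b_3 → b_8  (order 8)
  b_9: b_9 → b_7 → b_3 → b_5 → b_14 → b_13 → b_4 → b_8  (order 8)
  b_13: b_13 → b_5 → b_7 → b_8  (order 4)
  b_5: b_5 → b_8  (order 2)
  b_3: b_3 → b_13 → b_9 → b_5 → b_4 → b_7 → b_14 → b_8  (order 8)
Elements of order 2: {b_5}.

{b_5}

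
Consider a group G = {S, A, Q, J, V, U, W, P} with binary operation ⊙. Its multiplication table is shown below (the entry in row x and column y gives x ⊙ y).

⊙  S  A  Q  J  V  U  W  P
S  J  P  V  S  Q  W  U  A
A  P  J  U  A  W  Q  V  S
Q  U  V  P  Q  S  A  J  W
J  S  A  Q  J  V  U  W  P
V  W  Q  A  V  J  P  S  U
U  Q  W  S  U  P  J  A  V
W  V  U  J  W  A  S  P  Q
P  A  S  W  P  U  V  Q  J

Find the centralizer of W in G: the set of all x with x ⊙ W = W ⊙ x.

Compare row W with column W entry by entry.
Q ⊙ W = J = W ⊙ Q, so Q commutes with W.
S ⊙ W = U but W ⊙ S = V, so S does not.
Collecting the elements that commute with W: C(W) = {J, P, Q, W}.

{J, P, Q, W}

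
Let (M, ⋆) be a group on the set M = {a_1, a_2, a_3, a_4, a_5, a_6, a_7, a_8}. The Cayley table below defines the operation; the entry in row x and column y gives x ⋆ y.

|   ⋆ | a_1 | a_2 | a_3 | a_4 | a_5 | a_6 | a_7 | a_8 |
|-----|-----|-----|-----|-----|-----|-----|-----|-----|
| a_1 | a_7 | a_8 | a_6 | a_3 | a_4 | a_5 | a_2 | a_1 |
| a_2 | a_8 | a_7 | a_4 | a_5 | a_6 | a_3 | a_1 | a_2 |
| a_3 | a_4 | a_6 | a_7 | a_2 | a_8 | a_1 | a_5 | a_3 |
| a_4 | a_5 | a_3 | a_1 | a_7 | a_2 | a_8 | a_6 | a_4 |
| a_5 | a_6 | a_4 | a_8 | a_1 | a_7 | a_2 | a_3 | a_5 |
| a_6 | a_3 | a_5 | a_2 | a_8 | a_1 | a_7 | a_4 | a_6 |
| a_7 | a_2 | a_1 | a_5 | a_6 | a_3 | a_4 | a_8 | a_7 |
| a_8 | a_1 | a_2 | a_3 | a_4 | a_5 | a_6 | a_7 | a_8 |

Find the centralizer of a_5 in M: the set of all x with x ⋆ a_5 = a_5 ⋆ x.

{a_3, a_5, a_7, a_8}

Compare row a_5 with column a_5 entry by entry.
a_3 ⋆ a_5 = a_8 = a_5 ⋆ a_3, so a_3 commutes with a_5.
a_4 ⋆ a_5 = a_2 but a_5 ⋆ a_4 = a_1, so a_4 does not.
Collecting the elements that commute with a_5: C(a_5) = {a_3, a_5, a_7, a_8}.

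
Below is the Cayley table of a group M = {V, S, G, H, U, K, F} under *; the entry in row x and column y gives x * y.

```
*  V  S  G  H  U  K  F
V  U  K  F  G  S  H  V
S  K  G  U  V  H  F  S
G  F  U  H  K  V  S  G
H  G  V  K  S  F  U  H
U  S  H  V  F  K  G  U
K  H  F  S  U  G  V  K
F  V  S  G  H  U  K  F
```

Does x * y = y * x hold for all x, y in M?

Yes

Check whether the table is symmetric across its main diagonal.
Every entry (row x, col y) equals the entry (row y, col x), so M is abelian.
(In fact M ≅ the cyclic group Z_7.)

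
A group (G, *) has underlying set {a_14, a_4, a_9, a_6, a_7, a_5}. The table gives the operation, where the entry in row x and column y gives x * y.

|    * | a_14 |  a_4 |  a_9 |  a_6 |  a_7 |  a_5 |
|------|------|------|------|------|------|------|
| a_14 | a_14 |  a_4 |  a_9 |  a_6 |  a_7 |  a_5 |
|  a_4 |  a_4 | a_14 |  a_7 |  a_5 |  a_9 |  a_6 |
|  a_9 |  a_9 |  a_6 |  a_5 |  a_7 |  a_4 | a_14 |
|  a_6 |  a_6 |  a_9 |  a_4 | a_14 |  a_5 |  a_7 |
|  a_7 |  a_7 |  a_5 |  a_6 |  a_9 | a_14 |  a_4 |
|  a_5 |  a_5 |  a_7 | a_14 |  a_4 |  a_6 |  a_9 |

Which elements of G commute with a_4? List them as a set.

{a_14, a_4}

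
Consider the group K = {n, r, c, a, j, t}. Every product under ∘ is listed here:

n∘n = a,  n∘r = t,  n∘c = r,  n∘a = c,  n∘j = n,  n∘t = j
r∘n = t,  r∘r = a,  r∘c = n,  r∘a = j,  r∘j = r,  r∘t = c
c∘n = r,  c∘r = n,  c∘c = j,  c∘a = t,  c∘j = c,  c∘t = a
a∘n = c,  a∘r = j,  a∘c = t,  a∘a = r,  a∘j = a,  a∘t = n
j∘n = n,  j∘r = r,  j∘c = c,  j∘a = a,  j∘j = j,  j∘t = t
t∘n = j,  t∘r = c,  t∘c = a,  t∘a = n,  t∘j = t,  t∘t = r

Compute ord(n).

6

The identity element is j (its row matches the header).
n^1 = n
n^2 = n ∘ n = a
n^3 = a ∘ n = c
n^4 = c ∘ n = r
n^5 = r ∘ n = t
n^6 = t ∘ n = j
The first power of n equal to the identity is n^6, so ord(n) = 6.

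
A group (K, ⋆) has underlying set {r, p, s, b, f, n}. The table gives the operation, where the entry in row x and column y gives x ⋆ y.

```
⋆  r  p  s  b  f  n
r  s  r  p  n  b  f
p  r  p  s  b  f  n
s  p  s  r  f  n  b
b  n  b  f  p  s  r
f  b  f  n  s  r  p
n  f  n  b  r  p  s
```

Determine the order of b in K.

The identity element is p (its row matches the header).
b^1 = b
b^2 = b ⋆ b = p
The first power of b equal to the identity is b^2, so ord(b) = 2.

2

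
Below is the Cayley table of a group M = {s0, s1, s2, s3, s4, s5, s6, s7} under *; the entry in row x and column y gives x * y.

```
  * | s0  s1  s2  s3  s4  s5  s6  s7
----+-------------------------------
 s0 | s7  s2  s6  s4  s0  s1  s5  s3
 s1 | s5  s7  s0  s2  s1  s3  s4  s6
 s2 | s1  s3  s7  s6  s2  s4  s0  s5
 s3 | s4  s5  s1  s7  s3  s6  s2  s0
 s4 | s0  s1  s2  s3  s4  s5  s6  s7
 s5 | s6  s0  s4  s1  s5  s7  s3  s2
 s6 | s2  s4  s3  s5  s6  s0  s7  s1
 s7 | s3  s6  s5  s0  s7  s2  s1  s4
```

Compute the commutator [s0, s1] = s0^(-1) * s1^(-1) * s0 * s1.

s7

Identity is s4; from the table s0^(-1) = s3 and s1^(-1) = s6.
s3 * s6 = s2
s2 * s0 = s1
s1 * s1 = s7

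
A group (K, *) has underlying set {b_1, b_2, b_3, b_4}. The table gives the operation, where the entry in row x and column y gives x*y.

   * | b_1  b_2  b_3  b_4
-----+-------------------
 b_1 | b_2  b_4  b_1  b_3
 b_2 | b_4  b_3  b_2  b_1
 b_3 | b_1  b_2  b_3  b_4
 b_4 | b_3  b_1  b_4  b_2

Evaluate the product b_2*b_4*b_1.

b_2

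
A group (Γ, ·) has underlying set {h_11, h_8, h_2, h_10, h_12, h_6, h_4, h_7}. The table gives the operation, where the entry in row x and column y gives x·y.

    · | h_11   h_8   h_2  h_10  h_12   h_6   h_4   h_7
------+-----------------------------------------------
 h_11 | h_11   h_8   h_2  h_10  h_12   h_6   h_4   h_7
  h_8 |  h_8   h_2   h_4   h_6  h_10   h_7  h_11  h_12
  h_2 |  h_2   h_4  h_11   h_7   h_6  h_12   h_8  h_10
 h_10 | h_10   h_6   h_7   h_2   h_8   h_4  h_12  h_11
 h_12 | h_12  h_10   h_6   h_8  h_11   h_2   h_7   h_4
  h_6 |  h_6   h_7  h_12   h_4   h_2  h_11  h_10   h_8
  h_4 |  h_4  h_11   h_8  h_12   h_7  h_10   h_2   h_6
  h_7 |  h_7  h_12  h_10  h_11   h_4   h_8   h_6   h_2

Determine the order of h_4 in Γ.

The identity element is h_11 (its row matches the header).
h_4^1 = h_4
h_4^2 = h_4·h_4 = h_2
h_4^3 = h_2·h_4 = h_8
h_4^4 = h_8·h_4 = h_11
The first power of h_4 equal to the identity is h_4^4, so ord(h_4) = 4.
(Structurally, Γ here is isomorphic to Z_2 x Z_4.)

4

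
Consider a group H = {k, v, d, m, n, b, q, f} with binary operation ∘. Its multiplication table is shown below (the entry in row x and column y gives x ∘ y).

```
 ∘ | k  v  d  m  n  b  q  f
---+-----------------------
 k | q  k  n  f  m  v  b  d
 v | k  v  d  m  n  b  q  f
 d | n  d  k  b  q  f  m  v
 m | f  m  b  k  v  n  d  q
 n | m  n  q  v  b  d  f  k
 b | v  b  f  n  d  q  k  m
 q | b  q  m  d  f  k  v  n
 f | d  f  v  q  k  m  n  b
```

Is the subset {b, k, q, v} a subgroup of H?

{b, k, q, v} contains the identity v.
Checking products: every product of two elements of {b, k, q, v} (read from the table) lies in {b, k, q, v}, so the set is closed.
In a finite group, a nonempty closed subset is a subgroup. So {b, k, q, v} ≤ H.

Yes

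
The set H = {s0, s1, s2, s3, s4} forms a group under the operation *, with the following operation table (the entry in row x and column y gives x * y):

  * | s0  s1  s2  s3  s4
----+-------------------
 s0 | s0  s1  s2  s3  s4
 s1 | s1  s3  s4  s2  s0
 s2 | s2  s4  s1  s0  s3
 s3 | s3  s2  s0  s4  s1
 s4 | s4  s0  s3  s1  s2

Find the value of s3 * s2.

Read row s3, column s2: s3 * s2 = s0.

s0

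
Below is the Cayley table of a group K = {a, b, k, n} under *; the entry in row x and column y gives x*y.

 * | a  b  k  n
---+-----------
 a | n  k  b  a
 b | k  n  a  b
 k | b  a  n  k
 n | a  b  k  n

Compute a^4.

a^1 = a
a^2 = a*a = n
a^3 = n*a = a
a^4 = a*a = n
(Structurally, K here is isomorphic to the Klein four-group V_4.)

n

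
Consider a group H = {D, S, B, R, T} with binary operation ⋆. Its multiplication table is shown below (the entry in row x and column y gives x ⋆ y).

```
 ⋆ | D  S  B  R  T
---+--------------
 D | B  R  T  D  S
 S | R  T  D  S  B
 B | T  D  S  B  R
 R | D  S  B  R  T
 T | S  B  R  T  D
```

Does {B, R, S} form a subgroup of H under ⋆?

No

B ⋆ S = D, which is not in {B, R, S}.
The subset is not closed under ⋆, so it is not a subgroup.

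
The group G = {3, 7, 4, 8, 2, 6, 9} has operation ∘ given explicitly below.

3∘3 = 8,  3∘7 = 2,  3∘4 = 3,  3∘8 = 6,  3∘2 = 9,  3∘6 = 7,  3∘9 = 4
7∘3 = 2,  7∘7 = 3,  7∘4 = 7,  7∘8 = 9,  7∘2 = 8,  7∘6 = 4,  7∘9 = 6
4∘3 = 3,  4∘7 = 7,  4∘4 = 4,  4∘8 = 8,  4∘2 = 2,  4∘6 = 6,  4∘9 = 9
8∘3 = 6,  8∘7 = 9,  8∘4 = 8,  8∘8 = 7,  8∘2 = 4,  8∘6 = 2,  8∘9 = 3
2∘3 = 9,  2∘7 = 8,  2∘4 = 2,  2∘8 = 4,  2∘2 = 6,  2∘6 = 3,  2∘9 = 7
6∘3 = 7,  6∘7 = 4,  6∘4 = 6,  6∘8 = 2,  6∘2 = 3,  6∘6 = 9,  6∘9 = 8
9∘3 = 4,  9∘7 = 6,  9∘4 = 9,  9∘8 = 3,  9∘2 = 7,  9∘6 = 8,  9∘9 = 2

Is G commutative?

Yes

Check whether the table is symmetric across its main diagonal.
Every entry (row x, col y) equals the entry (row y, col x), so G is abelian.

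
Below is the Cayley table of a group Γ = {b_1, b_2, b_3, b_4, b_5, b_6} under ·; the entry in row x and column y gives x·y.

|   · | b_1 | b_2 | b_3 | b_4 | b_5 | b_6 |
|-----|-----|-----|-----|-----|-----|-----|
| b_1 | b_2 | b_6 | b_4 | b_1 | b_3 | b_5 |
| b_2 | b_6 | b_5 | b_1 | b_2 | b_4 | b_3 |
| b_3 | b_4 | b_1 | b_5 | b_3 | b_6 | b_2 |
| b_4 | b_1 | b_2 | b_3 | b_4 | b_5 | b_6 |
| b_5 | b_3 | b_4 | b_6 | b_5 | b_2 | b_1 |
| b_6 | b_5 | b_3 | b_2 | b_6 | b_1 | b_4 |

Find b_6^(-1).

b_6

First locate the identity: row b_4 matches the header, so b_4 is the identity.
Scan row b_6 for b_4: b_6·b_6 = b_4. Hence b_6^(-1) = b_6.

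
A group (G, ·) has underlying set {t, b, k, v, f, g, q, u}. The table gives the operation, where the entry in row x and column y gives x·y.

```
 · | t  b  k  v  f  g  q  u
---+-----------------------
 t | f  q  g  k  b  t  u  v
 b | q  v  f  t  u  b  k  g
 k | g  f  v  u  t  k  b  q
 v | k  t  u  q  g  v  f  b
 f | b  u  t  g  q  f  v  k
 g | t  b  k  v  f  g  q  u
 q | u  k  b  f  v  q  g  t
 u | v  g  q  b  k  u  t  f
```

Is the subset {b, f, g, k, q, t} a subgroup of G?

k·k = v, which is not in {b, f, g, k, q, t}.
The subset is not closed under ·, so it is not a subgroup.

No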